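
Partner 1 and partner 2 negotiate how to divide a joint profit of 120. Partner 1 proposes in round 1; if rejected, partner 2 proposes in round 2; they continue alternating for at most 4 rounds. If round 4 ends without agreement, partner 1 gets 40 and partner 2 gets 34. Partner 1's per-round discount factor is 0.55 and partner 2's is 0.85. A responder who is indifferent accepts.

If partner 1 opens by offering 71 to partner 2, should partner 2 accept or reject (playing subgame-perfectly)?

Work out partner 2's continuation value if the offer is rejected.
Round 4 (partner 2 proposes): partner 1 gets 40 if talks fail, so partner 2 offers 40 and keeps 80.
Round 3 (partner 1 proposes): partner 2 can get 80 next round, worth 0.85 × 80 = 68 now; partner 1 offers that and keeps 52.
Round 2 (partner 2 proposes): partner 1 can get 52 next round, worth 0.55 × 52 = 28.6 now, so partner 2 offers 28.6, keeping 91.4.
So by rejecting in round 1, partner 2 gets 91.4 next round, worth 0.85 × 91.4 = 77.69 now.
Offer 71 < 77.69, so partner 2 rejects.

Reject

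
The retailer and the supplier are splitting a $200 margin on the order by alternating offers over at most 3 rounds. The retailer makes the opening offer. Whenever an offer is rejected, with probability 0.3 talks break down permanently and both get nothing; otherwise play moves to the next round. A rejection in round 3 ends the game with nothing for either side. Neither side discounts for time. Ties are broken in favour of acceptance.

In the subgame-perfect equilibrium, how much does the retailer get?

By backward induction:
Round 3 (the retailer proposes): rejection yields 0 for the supplier; the retailer offers 0 and keeps 200.
Round 2 (the supplier proposes): rejecting gives the retailer an expected 0.7 × 200 = 140. The supplier offers 140 and keeps 200 − 140 = 60.
Round 1 (the retailer proposes): rejecting gives the supplier an expected 0.7 × 60 = 42. The retailer offers 42 and keeps 200 − 42 = 158.

158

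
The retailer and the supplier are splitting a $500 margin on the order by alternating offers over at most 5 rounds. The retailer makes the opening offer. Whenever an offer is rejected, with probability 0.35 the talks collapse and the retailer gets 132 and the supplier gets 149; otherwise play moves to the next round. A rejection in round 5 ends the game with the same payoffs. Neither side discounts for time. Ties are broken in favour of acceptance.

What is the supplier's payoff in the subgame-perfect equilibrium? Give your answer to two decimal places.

219.87

Round 5 (the retailer proposes): the supplier gets 149 if talks fail, so the retailer offers 149 and keeps 351.
Round 4 (the supplier proposes): rejecting gives the retailer an expected 0.65 × 351 + 0.35 × 132 = 274.35. The supplier offers 274.35 and keeps 500 − 274.35 = 225.65.
Round 3 (the retailer proposes): rejecting gives the supplier an expected 0.65 × 225.65 + 0.35 × 149 = 198.8225. The retailer offers 198.8225 and keeps 500 − 198.8225 = 301.1775.
Round 2 (the supplier proposes): rejecting gives the retailer an expected 0.65 × 301.1775 + 0.35 × 132 = 241.965375. The supplier offers 241.965375 and keeps 500 − 241.965375 = 258.034625.
Round 1 (the retailer proposes): rejecting gives the supplier an expected 0.65 × 258.034625 + 0.35 × 149 = 219.87250625, so the retailer offers 219.87250625, keeping 280.12749375.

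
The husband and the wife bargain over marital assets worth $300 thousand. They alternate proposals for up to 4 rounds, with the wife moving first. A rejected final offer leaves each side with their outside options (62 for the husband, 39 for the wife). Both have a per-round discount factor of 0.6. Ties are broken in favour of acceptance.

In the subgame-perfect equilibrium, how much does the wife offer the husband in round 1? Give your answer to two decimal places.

Round 4 (the husband proposes): the wife gets 39 if talks fail, so the husband offers 39 and keeps 261.
Round 3 (the wife proposes): the husband can get 261 next round, worth 0.6 × 261 = 156.6 now. The wife offers 156.6 and keeps 300 − 156.6 = 143.4.
Round 2 (the husband proposes): the wife can get 143.4 next round, worth 0.6 × 143.4 = 86.04 now. The husband offers 86.04 and keeps 300 − 86.04 = 213.96.
Round 1 (the wife proposes): the husband can get 213.96 next round, worth 0.6 × 213.96 = 128.376 now; the wife offers that and keeps 171.624.

128.38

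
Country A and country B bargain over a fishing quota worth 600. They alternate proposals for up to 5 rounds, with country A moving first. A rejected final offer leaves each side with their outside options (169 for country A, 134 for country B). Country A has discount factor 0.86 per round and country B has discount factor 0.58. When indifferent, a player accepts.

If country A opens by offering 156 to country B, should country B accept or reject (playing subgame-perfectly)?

Accept

Round 5 (country A proposes): country B gets 134 if talks fail, so country A offers 134 and keeps 466.
Round 4 (country B proposes): country A can get 466 next round, worth 0.86 × 466 = 400.76 now; country B offers that and keeps 199.24.
Round 3 (country A proposes): country B can get 199.24 next round, worth 0.58 × 199.24 = 115.5592 now, so country A offers 115.5592, keeping 484.4408.
Round 2 (country B proposes): country A can get 484.4408 next round, worth 0.86 × 484.4408 = 416.619088 now, so country B offers 416.619088, keeping 183.380912.
So by rejecting in round 1, country B gets 183.380912 next round, worth 0.58 × 183.380912 = 106.36092896 now.
Offer 156 ≥ 106.36092896, so country B accepts.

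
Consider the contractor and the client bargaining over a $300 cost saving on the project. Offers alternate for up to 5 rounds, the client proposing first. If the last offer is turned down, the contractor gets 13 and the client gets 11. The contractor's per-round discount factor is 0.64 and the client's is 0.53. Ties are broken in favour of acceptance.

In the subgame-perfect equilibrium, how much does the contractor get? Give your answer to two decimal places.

Round 5 (the client proposes): the contractor gets 13 if talks fail, so the client offers 13 and keeps 287.
Round 4 (the contractor proposes): the client can get 287 next round, worth 0.53 × 287 = 152.11 now; the contractor offers that and keeps 147.89.
Round 3 (the client proposes): the contractor can get 147.89 next round, worth 0.64 × 147.89 = 94.6496 now. The client offers 94.6496 and keeps 300 − 94.6496 = 205.3504.
Round 2 (the contractor proposes): the client can get 205.3504 next round, worth 0.53 × 205.3504 = 108.835712 now. The contractor offers 108.835712 and keeps 300 − 108.835712 = 191.164288.
Round 1 (the client proposes): the contractor can get 191.164288 next round, worth 0.64 × 191.164288 = 122.34514432 now; the client offers that and keeps 177.65485568.

122.35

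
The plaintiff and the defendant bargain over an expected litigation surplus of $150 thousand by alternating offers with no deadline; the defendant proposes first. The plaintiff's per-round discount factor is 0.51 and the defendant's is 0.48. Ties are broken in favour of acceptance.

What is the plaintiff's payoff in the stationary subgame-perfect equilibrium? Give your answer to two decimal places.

52.67

Let x be the defendant's share when the defendant proposes and y be the plaintiff's share when the plaintiff proposes.
The plaintiff accepts iff offered ≥ 0.51·y, so x = 150 − 0.51y. Symmetrically y = 150 − 0.48x.
Substituting: x = 150 − 0.51(150 − 0.48x), giving x(1 − 0.48·0.51) = 150(1 − 0.51).
So x = 150 × 0.49 / 0.7552 ≈ 97.3252, and the plaintiff receives 150 − x ≈ 52.6748.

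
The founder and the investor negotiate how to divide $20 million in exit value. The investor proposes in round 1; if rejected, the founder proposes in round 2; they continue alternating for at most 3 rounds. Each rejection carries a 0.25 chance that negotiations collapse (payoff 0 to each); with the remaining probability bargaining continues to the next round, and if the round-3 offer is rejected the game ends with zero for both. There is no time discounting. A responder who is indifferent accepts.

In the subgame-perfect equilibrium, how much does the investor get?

16.25

By backward induction:
Round 3 (the investor proposes): rejection yields 0 for the founder; the investor offers 0 and keeps 20.
Round 2 (the founder proposes): rejecting gives the investor an expected 0.75 × 20 = 15, so the founder offers 15, keeping 5.
Round 1 (the investor proposes): rejecting gives the founder an expected 0.75 × 5 = 3.75; the investor offers that and keeps 16.25.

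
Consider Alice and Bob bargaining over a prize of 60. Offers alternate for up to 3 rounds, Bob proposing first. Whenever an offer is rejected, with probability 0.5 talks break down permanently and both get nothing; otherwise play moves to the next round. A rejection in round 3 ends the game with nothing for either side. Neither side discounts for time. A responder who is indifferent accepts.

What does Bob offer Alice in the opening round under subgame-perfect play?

15

Round 3 (Bob proposes): rejection yields 0 for Alice; Bob offers 0 and keeps 60.
Round 2 (Alice proposes): rejecting gives Bob an expected 0.5 × 60 = 30; Alice offers that and keeps 30.
Round 1 (Bob proposes): rejecting gives Alice an expected 0.5 × 30 = 15. Bob offers 15 and keeps 60 − 15 = 45.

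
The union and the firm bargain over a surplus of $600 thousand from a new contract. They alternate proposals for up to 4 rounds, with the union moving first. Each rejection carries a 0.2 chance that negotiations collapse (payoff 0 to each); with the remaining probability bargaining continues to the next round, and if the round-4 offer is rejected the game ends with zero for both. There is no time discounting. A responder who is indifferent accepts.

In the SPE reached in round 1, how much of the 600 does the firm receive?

By backward induction:
Round 4 (the firm proposes): rejection yields 0 for the union; the firm offers 0 and keeps 600.
Round 3 (the union proposes): rejecting gives the firm an expected 0.8 × 600 = 480, so the union offers 480, keeping 120.
Round 2 (the firm proposes): rejecting gives the union an expected 0.8 × 120 = 96, so the firm offers 96, keeping 504.
Round 1 (the union proposes): rejecting gives the firm an expected 0.8 × 504 = 403.2. The union offers 403.2 and keeps 600 − 403.2 = 196.8.

403.2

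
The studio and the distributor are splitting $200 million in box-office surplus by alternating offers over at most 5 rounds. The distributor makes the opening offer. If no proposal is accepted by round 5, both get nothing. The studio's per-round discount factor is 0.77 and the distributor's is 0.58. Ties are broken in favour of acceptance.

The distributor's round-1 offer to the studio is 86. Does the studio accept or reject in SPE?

Round 5 (the distributor proposes): the studio will accept anything ≥ 0, so the distributor offers 0 and keeps 200.
Round 4 (the studio proposes): the distributor can get 200 next round, worth 0.58 × 200 = 116 now, so the studio offers 116, keeping 84.
Round 3 (the distributor proposes): the studio can get 84 next round, worth 0.77 × 84 = 64.68 now. The distributor offers 64.68 and keeps 200 − 64.68 = 135.32.
Round 2 (the studio proposes): the distributor can get 135.32 next round, worth 0.58 × 135.32 = 78.4856 now. The studio offers 78.4856 and keeps 200 − 78.4856 = 121.5144.
So by rejecting in round 1, the studio gets 121.5144 next round, worth 0.77 × 121.5144 = 93.566088 now.
Offer 86 < 93.566088, so the studio rejects.

Reject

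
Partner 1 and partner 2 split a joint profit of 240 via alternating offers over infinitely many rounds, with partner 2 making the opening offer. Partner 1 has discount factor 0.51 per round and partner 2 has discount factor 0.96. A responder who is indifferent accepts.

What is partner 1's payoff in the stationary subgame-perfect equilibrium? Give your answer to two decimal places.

9.59

Let x be partner 2's share when partner 2 proposes and y be partner 1's share when partner 1 proposes.
Partner 1 accepts iff offered ≥ 0.51·y, so x = 240 − 0.51y. Symmetrically y = 240 − 0.96x.
Substituting: x = 240 − 0.51(240 − 0.96x), giving x(1 − 0.96·0.51) = 240(1 − 0.51).
So x = 240 × 0.49 / 0.5104 ≈ 230.4075, and partner 1 receives 240 − x ≈ 9.5925.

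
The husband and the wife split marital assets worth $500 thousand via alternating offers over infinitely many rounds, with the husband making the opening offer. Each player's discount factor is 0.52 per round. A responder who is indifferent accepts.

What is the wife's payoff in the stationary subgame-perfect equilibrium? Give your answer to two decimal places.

171.05

Let x be the husband's share when the husband proposes and y be the wife's share when the wife proposes.
The wife accepts iff offered ≥ 0.52·y, so x = 500 − 0.52y. Symmetrically y = 500 − 0.52x.
Substituting: x = 500 − 0.52(500 − 0.52x), giving x(1 − 0.52·0.52) = 500(1 − 0.52).
So x = 500 × 0.48 / 0.7296 ≈ 328.9474, and the wife receives 500 − x ≈ 171.0526.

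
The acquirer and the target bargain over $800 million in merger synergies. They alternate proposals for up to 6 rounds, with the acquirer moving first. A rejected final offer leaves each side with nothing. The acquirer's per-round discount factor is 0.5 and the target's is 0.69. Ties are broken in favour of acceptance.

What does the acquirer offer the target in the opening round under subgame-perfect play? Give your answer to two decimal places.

436.92

Solve by backward induction from round 6.
Round 6 (the target proposes): the acquirer will accept anything ≥ 0, so the target offers 0 and keeps 800.
Round 5 (the acquirer proposes): the target can get 800 next round, worth 0.69 × 800 = 552 now, so the acquirer offers 552, keeping 248.
Round 4 (the target proposes): the acquirer can get 248 next round, worth 0.5 × 248 = 124 now; the target offers that and keeps 676.
Round 3 (the acquirer proposes): the target can get 676 next round, worth 0.69 × 676 = 466.44 now; the acquirer offers that and keeps 333.56.
Round 2 (the target proposes): the acquirer can get 333.56 next round, worth 0.5 × 333.56 = 166.78 now; the target offers that and keeps 633.22.
Round 1 (the acquirer proposes): the target can get 633.22 next round, worth 0.69 × 633.22 = 436.9218 now. The acquirer offers 436.9218 and keeps 800 − 436.9218 = 363.0782.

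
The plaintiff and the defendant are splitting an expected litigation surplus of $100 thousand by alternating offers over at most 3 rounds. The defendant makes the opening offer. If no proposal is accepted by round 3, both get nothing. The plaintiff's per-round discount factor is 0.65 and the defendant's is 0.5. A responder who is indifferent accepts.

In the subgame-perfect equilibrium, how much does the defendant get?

Round 3 (the defendant proposes): rejection yields 0 for the plaintiff; the defendant offers 0 and keeps 100.
Round 2 (the plaintiff proposes): the defendant can get 100 next round, worth 0.5 × 100 = 50 now. The plaintiff offers 50 and keeps 100 − 50 = 50.
Round 1 (the defendant proposes): the plaintiff can get 50 next round, worth 0.65 × 50 = 32.5 now. The defendant offers 32.5 and keeps 100 − 32.5 = 67.5.

67.5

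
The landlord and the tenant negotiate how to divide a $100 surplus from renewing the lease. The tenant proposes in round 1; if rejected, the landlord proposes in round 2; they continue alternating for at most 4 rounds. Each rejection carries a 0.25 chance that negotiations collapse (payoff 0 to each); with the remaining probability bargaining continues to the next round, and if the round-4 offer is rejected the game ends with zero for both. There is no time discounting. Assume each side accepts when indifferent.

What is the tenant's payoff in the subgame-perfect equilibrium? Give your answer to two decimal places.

By backward induction:
Round 4 (the landlord proposes): the tenant will accept anything ≥ 0, so the landlord offers 0 and keeps 100.
Round 3 (the tenant proposes): rejecting gives the landlord an expected 0.75 × 100 = 75. The tenant offers 75 and keeps 100 − 75 = 25.
Round 2 (the landlord proposes): rejecting gives the tenant an expected 0.75 × 25 = 18.75, so the landlord offers 18.75, keeping 81.25.
Round 1 (the tenant proposes): rejecting gives the landlord an expected 0.75 × 81.25 = 60.9375; the tenant offers that and keeps 39.0625.

39.06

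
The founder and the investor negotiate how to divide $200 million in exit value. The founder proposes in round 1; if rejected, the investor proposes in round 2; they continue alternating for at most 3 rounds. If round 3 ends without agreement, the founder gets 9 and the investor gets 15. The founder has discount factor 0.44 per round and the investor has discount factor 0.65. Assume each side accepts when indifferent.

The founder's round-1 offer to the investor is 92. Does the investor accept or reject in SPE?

Accept

Round 3 (the founder proposes): the investor gets 15 if talks fail, so the founder offers 15 and keeps 185.
Round 2 (the investor proposes): the founder can get 185 next round, worth 0.44 × 185 = 81.4 now; the investor offers that and keeps 118.6.
So by rejecting in round 1, the investor gets 118.6 next round, worth 0.65 × 118.6 = 77.09 now.
Offer 92 ≥ 77.09, so the investor accepts.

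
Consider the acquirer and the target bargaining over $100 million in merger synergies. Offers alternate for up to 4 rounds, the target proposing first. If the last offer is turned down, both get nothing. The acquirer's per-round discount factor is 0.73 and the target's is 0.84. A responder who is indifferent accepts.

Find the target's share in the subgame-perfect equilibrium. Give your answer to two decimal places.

43.56

Round 4 (the acquirer proposes): rejection yields 0 for the target; the acquirer offers 0 and keeps 100.
Round 3 (the target proposes): the acquirer can get 100 next round, worth 0.73 × 100 = 73 now. The target offers 73 and keeps 100 − 73 = 27.
Round 2 (the acquirer proposes): the target can get 27 next round, worth 0.84 × 27 = 22.68 now; the acquirer offers that and keeps 77.32.
Round 1 (the target proposes): the acquirer can get 77.32 next round, worth 0.73 × 77.32 = 56.4436 now, so the target offers 56.4436, keeping 43.5564.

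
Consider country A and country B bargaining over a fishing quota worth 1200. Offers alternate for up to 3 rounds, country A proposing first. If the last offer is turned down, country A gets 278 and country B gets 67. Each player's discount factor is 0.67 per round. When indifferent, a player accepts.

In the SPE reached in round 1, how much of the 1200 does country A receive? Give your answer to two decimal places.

904.60

By backward induction:
Round 3 (country A proposes): country B gets 67 if talks fail, so country A offers 67 and keeps 1133.
Round 2 (country B proposes): country A can get 1133 next round, worth 0.67 × 1133 = 759.11 now, so country B offers 759.11, keeping 440.89.
Round 1 (country A proposes): country B can get 440.89 next round, worth 0.67 × 440.89 = 295.3963 now. Country A offers 295.3963 and keeps 1200 − 295.3963 = 904.6037.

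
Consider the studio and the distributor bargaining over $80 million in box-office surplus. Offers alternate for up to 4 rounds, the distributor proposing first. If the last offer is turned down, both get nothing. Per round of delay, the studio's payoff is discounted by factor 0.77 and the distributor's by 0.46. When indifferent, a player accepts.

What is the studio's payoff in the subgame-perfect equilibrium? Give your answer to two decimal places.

55.08

Round 4 (the studio proposes): rejection yields 0 for the distributor; the studio offers 0 and keeps 80.
Round 3 (the distributor proposes): the studio can get 80 next round, worth 0.77 × 80 = 61.6 now. The distributor offers 61.6 and keeps 80 − 61.6 = 18.4.
Round 2 (the studio proposes): the distributor can get 18.4 next round, worth 0.46 × 18.4 = 8.464 now; the studio offers that and keeps 71.536.
Round 1 (the distributor proposes): the studio can get 71.536 next round, worth 0.77 × 71.536 = 55.08272 now. The distributor offers 55.08272 and keeps 80 − 55.08272 = 24.91728.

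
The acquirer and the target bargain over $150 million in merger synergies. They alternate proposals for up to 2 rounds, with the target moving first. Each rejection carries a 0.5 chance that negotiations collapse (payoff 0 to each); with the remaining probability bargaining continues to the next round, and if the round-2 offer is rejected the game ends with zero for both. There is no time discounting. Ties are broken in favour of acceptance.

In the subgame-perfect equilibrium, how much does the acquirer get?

75

By backward induction:
Round 2 (the acquirer proposes): rejection yields 0 for the target; the acquirer offers 0 and keeps 150.
Round 1 (the target proposes): rejecting gives the acquirer an expected 0.5 × 150 = 75, so the target offers 75, keeping 75.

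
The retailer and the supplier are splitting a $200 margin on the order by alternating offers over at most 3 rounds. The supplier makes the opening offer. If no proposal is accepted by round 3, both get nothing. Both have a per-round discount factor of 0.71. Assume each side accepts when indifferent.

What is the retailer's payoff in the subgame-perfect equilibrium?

Solve by backward induction from round 3.
Round 3 (the supplier proposes): rejection yields 0 for the retailer; the supplier offers 0 and keeps 200.
Round 2 (the retailer proposes): the supplier can get 200 next round, worth 0.71 × 200 = 142 now; the retailer offers that and keeps 58.
Round 1 (the supplier proposes): the retailer can get 58 next round, worth 0.71 × 58 = 41.18 now, so the supplier offers 41.18, keeping 158.82.

41.18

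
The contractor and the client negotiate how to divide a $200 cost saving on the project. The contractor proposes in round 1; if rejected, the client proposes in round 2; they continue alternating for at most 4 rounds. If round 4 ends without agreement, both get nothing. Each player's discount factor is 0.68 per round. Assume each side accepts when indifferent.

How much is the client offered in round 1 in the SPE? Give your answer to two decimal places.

106.41

Solve by backward induction from round 4.
Round 4 (the client proposes): the contractor will accept anything ≥ 0, so the client offers 0 and keeps 200.
Round 3 (the contractor proposes): the client can get 200 next round, worth 0.68 × 200 = 136 now; the contractor offers that and keeps 64.
Round 2 (the client proposes): the contractor can get 64 next round, worth 0.68 × 64 = 43.52 now; the client offers that and keeps 156.48.
Round 1 (the contractor proposes): the client can get 156.48 next round, worth 0.68 × 156.48 = 106.4064 now. The contractor offers 106.4064 and keeps 200 − 106.4064 = 93.5936.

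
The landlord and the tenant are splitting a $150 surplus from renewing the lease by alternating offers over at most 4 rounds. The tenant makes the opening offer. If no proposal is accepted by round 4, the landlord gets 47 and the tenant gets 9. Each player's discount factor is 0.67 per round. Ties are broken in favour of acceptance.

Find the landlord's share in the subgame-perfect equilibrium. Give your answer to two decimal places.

Round 4 (the landlord proposes): the tenant gets 9 if talks fail, so the landlord offers 9 and keeps 141.
Round 3 (the tenant proposes): the landlord can get 141 next round, worth 0.67 × 141 = 94.47 now. The tenant offers 94.47 and keeps 150 − 94.47 = 55.53.
Round 2 (the landlord proposes): the tenant can get 55.53 next round, worth 0.67 × 55.53 = 37.2051 now. The landlord offers 37.2051 and keeps 150 − 37.2051 = 112.7949.
Round 1 (the tenant proposes): the landlord can get 112.7949 next round, worth 0.67 × 112.7949 = 75.572583 now, so the tenant offers 75.572583, keeping 74.427417.

75.57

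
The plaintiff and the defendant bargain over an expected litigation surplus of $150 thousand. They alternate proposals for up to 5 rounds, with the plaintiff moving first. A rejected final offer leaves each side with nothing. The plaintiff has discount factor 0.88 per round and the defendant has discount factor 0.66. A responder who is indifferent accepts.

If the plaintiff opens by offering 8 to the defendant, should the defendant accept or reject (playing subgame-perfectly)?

Round 5 (the plaintiff proposes): the defendant will accept anything ≥ 0, so the plaintiff offers 0 and keeps 150.
Round 4 (the defendant proposes): the plaintiff can get 150 next round, worth 0.88 × 150 = 132 now, so the defendant offers 132, keeping 18.
Round 3 (the plaintiff proposes): the defendant can get 18 next round, worth 0.66 × 18 = 11.88 now. The plaintiff offers 11.88 and keeps 150 − 11.88 = 138.12.
Round 2 (the defendant proposes): the plaintiff can get 138.12 next round, worth 0.88 × 138.12 = 121.5456 now, so the defendant offers 121.5456, keeping 28.4544.
So by rejecting in round 1, the defendant gets 28.4544 next round, worth 0.66 × 28.4544 = 18.779904 now.
Offer 8 < 18.779904, so the defendant rejects.

Reject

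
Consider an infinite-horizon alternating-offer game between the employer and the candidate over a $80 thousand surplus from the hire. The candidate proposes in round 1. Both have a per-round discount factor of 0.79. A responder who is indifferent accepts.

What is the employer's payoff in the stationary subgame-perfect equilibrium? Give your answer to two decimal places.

When the candidate proposes, the employer accepts any offer worth at least 0.79 times what the employer would get by proposing next round; and vice versa.
This gives x = 80 − 0.79y and y = 80 − 0.79x, where x and y are each side's share when it proposes.
Hence (1 − 0.79·0.79)x = 80(1 − 0.79), i.e. 0.3759·x = 16.8.
x ≈ 44.6927; the employer's share is 80 − x ≈ 35.3073.

35.31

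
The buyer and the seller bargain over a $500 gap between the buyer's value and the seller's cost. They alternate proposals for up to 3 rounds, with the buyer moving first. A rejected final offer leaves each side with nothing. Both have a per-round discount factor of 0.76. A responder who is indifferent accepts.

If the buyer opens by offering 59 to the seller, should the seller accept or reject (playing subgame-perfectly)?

Round 3 (the buyer proposes): the seller will accept anything ≥ 0, so the buyer offers 0 and keeps 500.
Round 2 (the seller proposes): the buyer can get 500 next round, worth 0.76 × 500 = 380 now, so the seller offers 380, keeping 120.
So by rejecting in round 1, the seller gets 120 next round, worth 0.76 × 120 = 91.2 now.
Offer 59 < 91.2, so the seller rejects.

Reject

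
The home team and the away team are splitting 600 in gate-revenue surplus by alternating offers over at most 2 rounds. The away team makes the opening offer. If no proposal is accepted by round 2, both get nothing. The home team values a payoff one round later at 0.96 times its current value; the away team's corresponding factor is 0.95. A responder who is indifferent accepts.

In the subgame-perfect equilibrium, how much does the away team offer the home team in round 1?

Solve by backward induction from round 2.
Round 2 (the home team proposes): the away team will accept anything ≥ 0, so the home team offers 0 and keeps 600.
Round 1 (the away team proposes): the home team can get 600 next round, worth 0.96 × 600 = 576 now; the away team offers that and keeps 24.

576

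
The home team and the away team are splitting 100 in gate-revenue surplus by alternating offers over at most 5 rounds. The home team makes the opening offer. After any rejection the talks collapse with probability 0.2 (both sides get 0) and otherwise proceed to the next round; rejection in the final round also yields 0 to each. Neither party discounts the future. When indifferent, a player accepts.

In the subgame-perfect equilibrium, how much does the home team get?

73.76

Round 5 (the home team proposes): rejection yields 0 for the away team; the home team offers 0 and keeps 100.
Round 4 (the away team proposes): rejecting gives the home team an expected 0.8 × 100 = 80. The away team offers 80 and keeps 100 − 80 = 20.
Round 3 (the home team proposes): rejecting gives the away team an expected 0.8 × 20 = 16; the home team offers that and keeps 84.
Round 2 (the away team proposes): rejecting gives the home team an expected 0.8 × 84 = 67.2. The away team offers 67.2 and keeps 100 − 67.2 = 32.8.
Round 1 (the home team proposes): rejecting gives the away team an expected 0.8 × 32.8 = 26.24. The home team offers 26.24 and keeps 100 − 26.24 = 73.76.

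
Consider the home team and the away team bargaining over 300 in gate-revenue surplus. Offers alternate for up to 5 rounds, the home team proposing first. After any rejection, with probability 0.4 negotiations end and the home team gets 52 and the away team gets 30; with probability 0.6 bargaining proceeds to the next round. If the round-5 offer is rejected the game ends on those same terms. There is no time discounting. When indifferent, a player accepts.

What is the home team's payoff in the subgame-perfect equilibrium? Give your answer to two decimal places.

Round 5 (the home team proposes): the away team gets 30 if talks fail, so the home team offers 30 and keeps 270.
Round 4 (the away team proposes): rejecting gives the home team an expected 0.6 × 270 + 0.4 × 52 = 182.8. The away team offers 182.8 and keeps 300 − 182.8 = 117.2.
Round 3 (the home team proposes): rejecting gives the away team an expected 0.6 × 117.2 + 0.4 × 30 = 82.32. The home team offers 82.32 and keeps 300 − 82.32 = 217.68.
Round 2 (the away team proposes): rejecting gives the home team an expected 0.6 × 217.68 + 0.4 × 52 = 151.408, so the away team offers 151.408, keeping 148.592.
Round 1 (the home team proposes): rejecting gives the away team an expected 0.6 × 148.592 + 0.4 × 30 = 101.1552; the home team offers that and keeps 198.8448.

198.84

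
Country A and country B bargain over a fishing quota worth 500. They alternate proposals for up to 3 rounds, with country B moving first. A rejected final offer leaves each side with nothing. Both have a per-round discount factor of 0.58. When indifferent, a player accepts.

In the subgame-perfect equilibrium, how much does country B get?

378.2

Round 3 (country B proposes): country A will accept anything ≥ 0, so country B offers 0 and keeps 500.
Round 2 (country A proposes): country B can get 500 next round, worth 0.58 × 500 = 290 now, so country A offers 290, keeping 210.
Round 1 (country B proposes): country A can get 210 next round, worth 0.58 × 210 = 121.8 now, so country B offers 121.8, keeping 378.2.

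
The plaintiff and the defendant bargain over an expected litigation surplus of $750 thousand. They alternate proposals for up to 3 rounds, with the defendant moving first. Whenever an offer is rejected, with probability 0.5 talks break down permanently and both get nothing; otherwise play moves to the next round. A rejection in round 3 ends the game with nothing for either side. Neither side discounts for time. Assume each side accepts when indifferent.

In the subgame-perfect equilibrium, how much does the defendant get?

Round 3 (the defendant proposes): rejection yields 0 for the plaintiff; the defendant offers 0 and keeps 750.
Round 2 (the plaintiff proposes): rejecting gives the defendant an expected 0.5 × 750 = 375. The plaintiff offers 375 and keeps 750 − 375 = 375.
Round 1 (the defendant proposes): rejecting gives the plaintiff an expected 0.5 × 375 = 187.5, so the defendant offers 187.5, keeping 562.5.

562.5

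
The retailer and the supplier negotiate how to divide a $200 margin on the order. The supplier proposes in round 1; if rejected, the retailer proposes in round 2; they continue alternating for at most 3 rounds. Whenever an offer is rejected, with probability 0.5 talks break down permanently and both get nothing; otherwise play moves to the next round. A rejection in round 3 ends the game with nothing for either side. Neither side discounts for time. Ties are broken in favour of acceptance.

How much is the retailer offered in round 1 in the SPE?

By backward induction:
Round 3 (the supplier proposes): the retailer will accept anything ≥ 0, so the supplier offers 0 and keeps 200.
Round 2 (the retailer proposes): rejecting gives the supplier an expected 0.5 × 200 = 100, so the retailer offers 100, keeping 100.
Round 1 (the supplier proposes): rejecting gives the retailer an expected 0.5 × 100 = 50; the supplier offers that and keeps 150.

50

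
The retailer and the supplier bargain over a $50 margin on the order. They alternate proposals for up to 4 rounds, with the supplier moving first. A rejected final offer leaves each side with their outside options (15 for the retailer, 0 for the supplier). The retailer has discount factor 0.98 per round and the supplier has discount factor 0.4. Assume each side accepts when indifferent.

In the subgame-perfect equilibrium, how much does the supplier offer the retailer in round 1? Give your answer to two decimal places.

By backward induction:
Round 4 (the retailer proposes): the supplier will accept anything ≥ 0, so the retailer offers 0 and keeps 50.
Round 3 (the supplier proposes): the retailer can get 50 next round, worth 0.98 × 50 = 49 now. The supplier offers 49 and keeps 50 − 49 = 1.
Round 2 (the retailer proposes): the supplier can get 1 next round, worth 0.4 × 1 = 0.4 now. The retailer offers 0.4 and keeps 50 − 0.4 = 49.6.
Round 1 (the supplier proposes): the retailer can get 49.6 next round, worth 0.98 × 49.6 = 48.608 now, so the supplier offers 48.608, keeping 1.392.

48.61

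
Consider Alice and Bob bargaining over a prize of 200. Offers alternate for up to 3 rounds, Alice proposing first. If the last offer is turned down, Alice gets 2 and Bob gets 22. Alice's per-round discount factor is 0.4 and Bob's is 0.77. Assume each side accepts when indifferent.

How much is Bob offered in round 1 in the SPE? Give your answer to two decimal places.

99.18

Round 3 (Alice proposes): Bob gets 22 if talks fail, so Alice offers 22 and keeps 178.
Round 2 (Bob proposes): Alice can get 178 next round, worth 0.4 × 178 = 71.2 now; Bob offers that and keeps 128.8.
Round 1 (Alice proposes): Bob can get 128.8 next round, worth 0.77 × 128.8 = 99.176 now; Alice offers that and keeps 100.824.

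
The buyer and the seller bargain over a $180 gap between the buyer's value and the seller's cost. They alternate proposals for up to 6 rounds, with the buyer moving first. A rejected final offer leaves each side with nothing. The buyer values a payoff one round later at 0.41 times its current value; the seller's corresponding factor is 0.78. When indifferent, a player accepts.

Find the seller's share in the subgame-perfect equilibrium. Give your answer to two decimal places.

By backward induction:
Round 6 (the seller proposes): the buyer will accept anything ≥ 0, so the seller offers 0 and keeps 180.
Round 5 (the buyer proposes): the seller can get 180 next round, worth 0.78 × 180 = 140.4 now. The buyer offers 140.4 and keeps 180 − 140.4 = 39.6.
Round 4 (the seller proposes): the buyer can get 39.6 next round, worth 0.41 × 39.6 = 16.236 now, so the seller offers 16.236, keeping 163.764.
Round 3 (the buyer proposes): the seller can get 163.764 next round, worth 0.78 × 163.764 = 127.73592 now, so the buyer offers 127.73592, keeping 52.26408.
Round 2 (the seller proposes): the buyer can get 52.26408 next round, worth 0.41 × 52.26408 = 21.4282728 now; the seller offers that and keeps 158.5717272.
Round 1 (the buyer proposes): the seller can get 158.5717272 next round, worth 0.78 × 158.5717272 = 123.685947216 now; the buyer offers that and keeps 56.314052784.

123.69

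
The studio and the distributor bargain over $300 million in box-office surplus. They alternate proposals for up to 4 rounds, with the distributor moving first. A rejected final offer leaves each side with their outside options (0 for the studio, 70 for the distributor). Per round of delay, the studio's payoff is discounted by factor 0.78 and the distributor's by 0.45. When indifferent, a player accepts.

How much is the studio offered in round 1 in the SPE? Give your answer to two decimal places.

Round 4 (the studio proposes): the distributor gets 70 if talks fail, so the studio offers 70 and keeps 230.
Round 3 (the distributor proposes): the studio can get 230 next round, worth 0.78 × 230 = 179.4 now, so the distributor offers 179.4, keeping 120.6.
Round 2 (the studio proposes): the distributor can get 120.6 next round, worth 0.45 × 120.6 = 54.27 now. The studio offers 54.27 and keeps 300 − 54.27 = 245.73.
Round 1 (the distributor proposes): the studio can get 245.73 next round, worth 0.78 × 245.73 = 191.6694 now, so the distributor offers 191.6694, keeping 108.3306.

191.67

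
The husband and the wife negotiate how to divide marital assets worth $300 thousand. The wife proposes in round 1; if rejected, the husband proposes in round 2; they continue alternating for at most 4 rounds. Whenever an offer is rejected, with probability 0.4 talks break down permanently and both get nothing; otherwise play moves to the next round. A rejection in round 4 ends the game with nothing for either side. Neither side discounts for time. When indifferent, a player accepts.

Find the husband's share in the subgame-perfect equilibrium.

Round 4 (the husband proposes): the wife will accept anything ≥ 0, so the husband offers 0 and keeps 300.
Round 3 (the wife proposes): rejecting gives the husband an expected 0.6 × 300 = 180. The wife offers 180 and keeps 300 − 180 = 120.
Round 2 (the husband proposes): rejecting gives the wife an expected 0.6 × 120 = 72, so the husband offers 72, keeping 228.
Round 1 (the wife proposes): rejecting gives the husband an expected 0.6 × 228 = 136.8; the wife offers that and keeps 163.2.

136.8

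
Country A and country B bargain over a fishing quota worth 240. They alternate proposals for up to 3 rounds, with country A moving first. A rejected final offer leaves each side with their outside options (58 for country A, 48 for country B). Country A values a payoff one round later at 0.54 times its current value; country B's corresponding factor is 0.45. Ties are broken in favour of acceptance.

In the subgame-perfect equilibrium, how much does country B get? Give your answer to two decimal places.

Solve by backward induction from round 3.
Round 3 (country A proposes): country B gets 48 if talks fail, so country A offers 48 and keeps 192.
Round 2 (country B proposes): country A can get 192 next round, worth 0.54 × 192 = 103.68 now. Country B offers 103.68 and keeps 240 − 103.68 = 136.32.
Round 1 (country A proposes): country B can get 136.32 next round, worth 0.45 × 136.32 = 61.344 now; country A offers that and keeps 178.656.

61.34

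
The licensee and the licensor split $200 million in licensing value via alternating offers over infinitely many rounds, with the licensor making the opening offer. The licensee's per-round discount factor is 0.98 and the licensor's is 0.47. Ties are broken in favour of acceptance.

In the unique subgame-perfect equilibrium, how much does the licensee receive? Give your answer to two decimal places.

192.58

In a stationary SPE each proposer offers the other exactly their discounted continuation value.
If the licensor keeps x when proposing and the licensee keeps y when proposing, then x = 200 − 0.98y and y = 200 − 0.47x.
Solving: x = 200(1 − 0.98) / (1 − 0.47·0.98) = 4 / 0.5394 ≈ 7.4156.
The licensee gets 200 − 7.4156 ≈ 192.5844.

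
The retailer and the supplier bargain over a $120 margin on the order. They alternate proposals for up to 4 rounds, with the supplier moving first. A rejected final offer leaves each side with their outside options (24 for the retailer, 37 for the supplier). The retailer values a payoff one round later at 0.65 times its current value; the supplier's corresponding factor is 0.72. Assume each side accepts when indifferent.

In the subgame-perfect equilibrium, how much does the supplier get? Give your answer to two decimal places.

72.91

Round 4 (the retailer proposes): the supplier gets 37 if talks fail, so the retailer offers 37 and keeps 83.
Round 3 (the supplier proposes): the retailer can get 83 next round, worth 0.65 × 83 = 53.95 now; the supplier offers that and keeps 66.05.
Round 2 (the retailer proposes): the supplier can get 66.05 next round, worth 0.72 × 66.05 = 47.556 now; the retailer offers that and keeps 72.444.
Round 1 (the supplier proposes): the retailer can get 72.444 next round, worth 0.65 × 72.444 = 47.0886 now; the supplier offers that and keeps 72.9114.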